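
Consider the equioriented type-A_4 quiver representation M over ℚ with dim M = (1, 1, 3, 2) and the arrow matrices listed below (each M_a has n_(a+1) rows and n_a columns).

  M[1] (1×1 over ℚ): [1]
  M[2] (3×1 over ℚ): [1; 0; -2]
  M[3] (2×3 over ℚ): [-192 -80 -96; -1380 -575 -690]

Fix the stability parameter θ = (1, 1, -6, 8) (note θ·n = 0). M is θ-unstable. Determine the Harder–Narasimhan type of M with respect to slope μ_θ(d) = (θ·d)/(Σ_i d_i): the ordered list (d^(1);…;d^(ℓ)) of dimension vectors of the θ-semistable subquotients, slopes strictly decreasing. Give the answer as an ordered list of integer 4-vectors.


Via rank(M_{q-1}∘⋯∘M_p): M ≅ I[1,3], I[3,3], I[3,4], I[4,4].
μ_θ-semistable layers: μ^(1)=8; μ^(2)=-4/3; μ^(3)=-6

((0, 0, 0, 2); (1, 1, 1, 0); (0, 0, 2, 0))


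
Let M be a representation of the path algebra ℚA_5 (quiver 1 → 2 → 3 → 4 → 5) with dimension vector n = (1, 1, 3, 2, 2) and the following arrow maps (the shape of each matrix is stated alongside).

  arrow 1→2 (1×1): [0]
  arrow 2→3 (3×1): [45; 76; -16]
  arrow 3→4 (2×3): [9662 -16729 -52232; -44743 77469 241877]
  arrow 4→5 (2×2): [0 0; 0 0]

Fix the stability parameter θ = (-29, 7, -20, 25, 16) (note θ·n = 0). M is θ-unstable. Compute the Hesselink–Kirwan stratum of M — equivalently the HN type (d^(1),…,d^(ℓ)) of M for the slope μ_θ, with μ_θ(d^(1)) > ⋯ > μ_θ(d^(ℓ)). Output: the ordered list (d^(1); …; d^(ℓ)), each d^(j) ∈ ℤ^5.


Interval decomposition of M: I[1,1], I[2,4], I[3,3], I[3,4], I[5,5]^2.
HN type (ℓ=5): μ^(1)=25; μ^(2)=16; μ^(3)=-13/2; μ^(4)=-20; μ^(5)=-29

((0, 0, 0, 2, 0); (0, 0, 0, 0, 2); (0, 1, 1, 0, 0); (0, 0, 2, 0, 0); (1, 0, 0, 0, 0))


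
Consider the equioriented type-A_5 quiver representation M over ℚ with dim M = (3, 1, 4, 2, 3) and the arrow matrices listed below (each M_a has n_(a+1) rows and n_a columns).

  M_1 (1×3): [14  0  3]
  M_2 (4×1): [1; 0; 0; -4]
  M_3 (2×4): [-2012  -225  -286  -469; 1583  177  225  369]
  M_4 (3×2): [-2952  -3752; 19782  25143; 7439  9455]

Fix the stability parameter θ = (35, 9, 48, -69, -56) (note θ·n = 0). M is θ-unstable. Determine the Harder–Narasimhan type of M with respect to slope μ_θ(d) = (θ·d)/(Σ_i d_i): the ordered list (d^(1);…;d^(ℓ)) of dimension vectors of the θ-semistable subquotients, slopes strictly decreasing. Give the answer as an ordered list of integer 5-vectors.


Via rank(M_{q-1}∘⋯∘M_p): M ≅ I[1,1]^2, I[1,5], I[3,3]^2, I[3,5], I[5,5].
μ_θ-semistable layers: μ^(1)=48; μ^(2)=35; μ^(3)=-33/5; μ^(4)=-77/3; μ^(5)=-56

((0, 0, 2, 0, 0); (2, 0, 0, 0, 0); (1, 1, 1, 1, 1); (0, 0, 1, 1, 1); (0, 0, 0, 0, 1))


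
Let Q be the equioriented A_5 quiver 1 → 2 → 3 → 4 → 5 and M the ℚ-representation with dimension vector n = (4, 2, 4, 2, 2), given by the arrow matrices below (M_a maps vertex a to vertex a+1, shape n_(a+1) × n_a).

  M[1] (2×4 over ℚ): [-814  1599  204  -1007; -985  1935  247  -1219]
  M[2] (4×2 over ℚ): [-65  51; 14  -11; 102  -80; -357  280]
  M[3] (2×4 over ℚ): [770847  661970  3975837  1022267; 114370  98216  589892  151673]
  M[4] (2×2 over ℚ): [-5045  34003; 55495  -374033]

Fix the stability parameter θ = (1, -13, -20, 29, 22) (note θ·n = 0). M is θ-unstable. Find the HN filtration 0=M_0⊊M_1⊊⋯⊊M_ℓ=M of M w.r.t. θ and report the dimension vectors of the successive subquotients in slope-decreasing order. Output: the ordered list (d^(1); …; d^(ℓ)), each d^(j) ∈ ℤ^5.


Barcode: M ≅ I[1,1]^2, I[1,4], I[1,5], I[3,3]^2, I[5,5]. HN layers by μ_θ (6 steps, strictly decreasing):
  μ^(1)=29; μ^(2)=51/2; μ^(3)=22; μ^(4)=1; μ^(5)=-32/3; μ^(6)=-20

((0, 0, 0, 1, 0); (0, 0, 0, 1, 1); (0, 0, 0, 0, 1); (2, 0, 0, 0, 0); (2, 2, 2, 0, 0); (0, 0, 2, 0, 0))


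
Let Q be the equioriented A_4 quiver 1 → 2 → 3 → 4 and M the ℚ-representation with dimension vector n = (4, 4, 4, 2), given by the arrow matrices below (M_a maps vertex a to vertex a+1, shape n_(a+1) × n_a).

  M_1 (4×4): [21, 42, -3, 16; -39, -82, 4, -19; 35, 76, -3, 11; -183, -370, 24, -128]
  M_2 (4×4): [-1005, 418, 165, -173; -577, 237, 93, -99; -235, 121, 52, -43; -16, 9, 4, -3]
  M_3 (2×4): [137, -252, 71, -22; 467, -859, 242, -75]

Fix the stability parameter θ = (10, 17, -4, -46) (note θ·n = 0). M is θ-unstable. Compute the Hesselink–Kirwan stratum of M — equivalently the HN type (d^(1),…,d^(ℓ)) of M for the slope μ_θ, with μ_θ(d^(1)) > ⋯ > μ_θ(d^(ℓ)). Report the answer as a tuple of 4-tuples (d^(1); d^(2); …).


Via rank(M_{q-1}∘⋯∘M_p): M ≅ I[1,3]^2, I[1,4]^2.
μ_θ-semistable layers: μ^(1)=23/3; μ^(2)=-23/4

((2, 2, 2, 0); (2, 2, 2, 2))


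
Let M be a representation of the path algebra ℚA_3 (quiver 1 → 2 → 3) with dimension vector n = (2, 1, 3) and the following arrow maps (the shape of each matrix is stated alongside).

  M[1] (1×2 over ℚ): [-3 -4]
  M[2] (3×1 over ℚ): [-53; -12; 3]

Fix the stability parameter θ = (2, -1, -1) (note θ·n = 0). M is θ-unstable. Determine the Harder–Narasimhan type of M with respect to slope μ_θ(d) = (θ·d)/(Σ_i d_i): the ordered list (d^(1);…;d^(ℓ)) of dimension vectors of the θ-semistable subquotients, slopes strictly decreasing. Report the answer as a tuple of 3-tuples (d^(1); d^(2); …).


Barcode: M ≅ I[1,1], I[1,3], I[3,3]^2. HN layers by μ_θ (3 steps, strictly decreasing):
  μ^(1)=2; μ^(2)=0; μ^(3)=-1

((1, 0, 0); (1, 1, 1); (0, 0, 2))


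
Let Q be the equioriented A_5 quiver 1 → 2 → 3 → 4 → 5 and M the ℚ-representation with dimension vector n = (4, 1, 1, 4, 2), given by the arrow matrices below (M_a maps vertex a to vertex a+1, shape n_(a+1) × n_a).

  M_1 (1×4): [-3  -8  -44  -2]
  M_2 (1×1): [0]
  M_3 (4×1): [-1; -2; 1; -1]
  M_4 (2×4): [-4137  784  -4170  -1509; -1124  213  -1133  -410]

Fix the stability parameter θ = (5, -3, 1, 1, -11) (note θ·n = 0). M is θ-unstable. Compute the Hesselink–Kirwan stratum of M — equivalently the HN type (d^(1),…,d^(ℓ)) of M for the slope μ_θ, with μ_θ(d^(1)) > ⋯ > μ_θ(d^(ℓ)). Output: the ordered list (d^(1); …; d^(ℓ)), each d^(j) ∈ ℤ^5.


Via rank(M_{q-1}∘⋯∘M_p): M ≅ I[1,1]^3, I[1,2], I[3,5], I[4,4]^2, I[4,5].
μ_θ-semistable layers: μ^(1)=5; μ^(2)=1; μ^(3)=-3; μ^(4)=-5

((3, 0, 0, 0, 0); (1, 1, 0, 2, 0); (0, 0, 1, 1, 1); (0, 0, 0, 1, 1))


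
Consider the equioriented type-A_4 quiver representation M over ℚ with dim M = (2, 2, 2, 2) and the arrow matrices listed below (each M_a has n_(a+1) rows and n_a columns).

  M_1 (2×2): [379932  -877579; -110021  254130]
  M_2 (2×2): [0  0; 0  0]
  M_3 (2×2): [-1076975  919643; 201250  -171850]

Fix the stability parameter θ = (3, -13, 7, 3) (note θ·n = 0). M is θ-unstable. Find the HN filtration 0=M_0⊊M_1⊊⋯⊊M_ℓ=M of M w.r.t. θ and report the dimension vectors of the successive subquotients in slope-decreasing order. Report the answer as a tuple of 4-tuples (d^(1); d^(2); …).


Via rank(M_{q-1}∘⋯∘M_p): M ≅ I[1,2]^2, I[3,3], I[3,4], I[4,4].
μ_θ-semistable layers: μ^(1)=7; μ^(2)=5; μ^(3)=3; μ^(4)=-5

((0, 0, 1, 0); (0, 0, 1, 1); (0, 0, 0, 1); (2, 2, 0, 0))


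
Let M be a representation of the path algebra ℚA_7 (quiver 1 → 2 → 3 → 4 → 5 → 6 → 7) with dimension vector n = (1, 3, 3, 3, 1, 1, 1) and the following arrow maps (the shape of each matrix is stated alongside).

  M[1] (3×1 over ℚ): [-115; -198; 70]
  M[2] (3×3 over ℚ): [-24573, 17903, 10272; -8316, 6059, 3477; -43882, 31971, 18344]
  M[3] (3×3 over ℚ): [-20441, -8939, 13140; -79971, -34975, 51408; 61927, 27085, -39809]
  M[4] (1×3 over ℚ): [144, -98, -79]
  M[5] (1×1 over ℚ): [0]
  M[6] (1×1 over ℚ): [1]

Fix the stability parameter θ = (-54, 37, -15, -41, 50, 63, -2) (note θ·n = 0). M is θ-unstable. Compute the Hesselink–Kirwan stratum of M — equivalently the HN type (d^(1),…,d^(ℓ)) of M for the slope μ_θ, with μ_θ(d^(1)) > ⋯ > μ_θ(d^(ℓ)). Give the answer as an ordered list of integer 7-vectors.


Via rank(M_{q-1}∘⋯∘M_p): M ≅ I[1,5], I[2,4]^2, I[6,7].
μ_θ-semistable layers: μ^(1)=50; μ^(2)=61/2; μ^(3)=-19/3; μ^(4)=-54

((0, 0, 0, 0, 1, 0, 0); (0, 0, 0, 0, 0, 1, 1); (0, 3, 3, 3, 0, 0, 0); (1, 0, 0, 0, 0, 0, 0))


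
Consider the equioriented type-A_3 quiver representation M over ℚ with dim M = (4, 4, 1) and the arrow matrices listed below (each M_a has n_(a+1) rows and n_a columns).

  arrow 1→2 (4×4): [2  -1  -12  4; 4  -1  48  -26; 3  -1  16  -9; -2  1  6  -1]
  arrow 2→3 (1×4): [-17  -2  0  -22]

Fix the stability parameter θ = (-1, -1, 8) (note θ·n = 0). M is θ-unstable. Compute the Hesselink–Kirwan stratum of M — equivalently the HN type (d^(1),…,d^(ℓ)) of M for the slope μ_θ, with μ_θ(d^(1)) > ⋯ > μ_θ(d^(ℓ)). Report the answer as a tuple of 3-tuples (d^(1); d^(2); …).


Interval decomposition of M: I[1,2]^3, I[1,3].
HN type (ℓ=2): μ^(1)=8; μ^(2)=-1

((0, 0, 1); (4, 4, 0))


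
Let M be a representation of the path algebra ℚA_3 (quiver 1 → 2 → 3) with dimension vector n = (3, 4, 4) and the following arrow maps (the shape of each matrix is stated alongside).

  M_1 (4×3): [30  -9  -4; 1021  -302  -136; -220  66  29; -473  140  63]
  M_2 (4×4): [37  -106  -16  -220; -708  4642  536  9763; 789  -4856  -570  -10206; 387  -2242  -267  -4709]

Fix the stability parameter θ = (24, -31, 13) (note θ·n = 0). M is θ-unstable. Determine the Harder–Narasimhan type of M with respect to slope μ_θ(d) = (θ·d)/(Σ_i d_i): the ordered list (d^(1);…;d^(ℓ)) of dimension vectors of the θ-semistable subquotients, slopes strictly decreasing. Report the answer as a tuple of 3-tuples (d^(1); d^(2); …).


Via rank(M_{q-1}∘⋯∘M_p): M ≅ I[1,3]^3, I[2,3].
μ_θ-semistable layers: μ^(1)=13; μ^(2)=-7/2; μ^(3)=-31

((0, 0, 4); (3, 3, 0); (0, 1, 0))


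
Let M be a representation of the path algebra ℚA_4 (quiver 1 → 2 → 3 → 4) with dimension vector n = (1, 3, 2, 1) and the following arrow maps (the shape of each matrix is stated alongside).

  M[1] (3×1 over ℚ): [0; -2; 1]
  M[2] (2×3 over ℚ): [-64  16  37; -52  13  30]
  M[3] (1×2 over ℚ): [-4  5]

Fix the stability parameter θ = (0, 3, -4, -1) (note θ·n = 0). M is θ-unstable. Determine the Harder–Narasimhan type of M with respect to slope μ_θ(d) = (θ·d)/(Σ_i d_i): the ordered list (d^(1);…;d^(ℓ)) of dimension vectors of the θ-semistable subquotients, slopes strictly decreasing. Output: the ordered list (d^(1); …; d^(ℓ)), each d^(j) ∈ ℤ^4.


Via rank(M_{q-1}∘⋯∘M_p): M ≅ I[1,3], I[2,2], I[2,4].
μ_θ-semistable layers: μ^(1)=3; μ^(2)=-1/3; μ^(3)=-2/3

((0, 1, 0, 0); (1, 1, 1, 0); (0, 1, 1, 1))


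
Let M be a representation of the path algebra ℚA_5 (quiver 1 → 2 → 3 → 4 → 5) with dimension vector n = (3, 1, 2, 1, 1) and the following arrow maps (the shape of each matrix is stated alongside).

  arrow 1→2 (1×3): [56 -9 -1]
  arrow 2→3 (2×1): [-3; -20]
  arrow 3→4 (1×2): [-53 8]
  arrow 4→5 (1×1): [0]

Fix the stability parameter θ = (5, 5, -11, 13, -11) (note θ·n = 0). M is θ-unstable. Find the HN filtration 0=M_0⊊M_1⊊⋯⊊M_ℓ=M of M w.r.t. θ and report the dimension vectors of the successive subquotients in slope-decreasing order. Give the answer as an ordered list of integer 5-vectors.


Barcode: M ≅ I[1,1]^2, I[1,4], I[3,3], I[5,5]. HN layers by μ_θ (4 steps, strictly decreasing):
  μ^(1)=13; μ^(2)=5; μ^(3)=-1/3; μ^(4)=-11

((0, 0, 0, 1, 0); (2, 0, 0, 0, 0); (1, 1, 1, 0, 0); (0, 0, 1, 0, 1))


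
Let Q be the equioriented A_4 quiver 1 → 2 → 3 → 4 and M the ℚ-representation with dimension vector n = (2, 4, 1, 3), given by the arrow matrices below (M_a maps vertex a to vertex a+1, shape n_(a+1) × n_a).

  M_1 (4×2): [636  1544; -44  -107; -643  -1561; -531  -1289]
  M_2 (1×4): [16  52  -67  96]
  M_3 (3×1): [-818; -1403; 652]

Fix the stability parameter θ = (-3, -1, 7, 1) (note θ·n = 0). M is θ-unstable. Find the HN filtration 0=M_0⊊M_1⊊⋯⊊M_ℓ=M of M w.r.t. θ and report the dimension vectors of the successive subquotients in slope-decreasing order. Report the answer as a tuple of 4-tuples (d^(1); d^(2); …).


Interval decomposition of M: I[1,2], I[1,4], I[2,2]^2, I[4,4]^2.
HN type (ℓ=4): μ^(1)=4; μ^(2)=1; μ^(3)=-1; μ^(4)=-3

((0, 0, 1, 1); (0, 0, 0, 2); (0, 4, 0, 0); (2, 0, 0, 0))


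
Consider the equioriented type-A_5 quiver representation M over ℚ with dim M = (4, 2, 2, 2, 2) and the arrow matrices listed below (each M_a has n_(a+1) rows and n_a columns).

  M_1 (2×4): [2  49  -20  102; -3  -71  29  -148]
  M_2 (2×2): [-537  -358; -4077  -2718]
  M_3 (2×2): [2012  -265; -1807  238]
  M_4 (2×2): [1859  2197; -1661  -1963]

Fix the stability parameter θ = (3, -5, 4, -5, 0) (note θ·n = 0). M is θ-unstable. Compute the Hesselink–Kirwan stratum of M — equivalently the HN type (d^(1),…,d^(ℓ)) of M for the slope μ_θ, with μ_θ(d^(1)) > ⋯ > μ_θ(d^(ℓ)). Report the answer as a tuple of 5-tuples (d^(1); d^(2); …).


Via rank(M_{q-1}∘⋯∘M_p): M ≅ I[1,1]^2, I[1,2], I[1,4], I[3,5], I[5,5].
μ_θ-semistable layers: μ^(1)=3; μ^(2)=0; μ^(3)=-1/2; μ^(4)=-1

((2, 0, 0, 0, 0); (0, 0, 0, 0, 2); (0, 0, 2, 2, 0); (2, 2, 0, 0, 0))


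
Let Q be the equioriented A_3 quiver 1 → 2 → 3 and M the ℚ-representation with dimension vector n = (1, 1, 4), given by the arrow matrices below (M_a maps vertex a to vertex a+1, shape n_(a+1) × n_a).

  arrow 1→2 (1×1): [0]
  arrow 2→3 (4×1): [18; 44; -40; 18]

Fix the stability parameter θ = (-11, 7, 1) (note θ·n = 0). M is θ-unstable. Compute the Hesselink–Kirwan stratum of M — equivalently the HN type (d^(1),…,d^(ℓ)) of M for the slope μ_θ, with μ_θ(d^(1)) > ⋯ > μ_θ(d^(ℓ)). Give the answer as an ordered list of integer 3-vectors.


Barcode: M ≅ I[1,1], I[2,3], I[3,3]^3. HN layers by μ_θ (3 steps, strictly decreasing):
  μ^(1)=4; μ^(2)=1; μ^(3)=-11

((0, 1, 1); (0, 0, 3); (1, 0, 0))


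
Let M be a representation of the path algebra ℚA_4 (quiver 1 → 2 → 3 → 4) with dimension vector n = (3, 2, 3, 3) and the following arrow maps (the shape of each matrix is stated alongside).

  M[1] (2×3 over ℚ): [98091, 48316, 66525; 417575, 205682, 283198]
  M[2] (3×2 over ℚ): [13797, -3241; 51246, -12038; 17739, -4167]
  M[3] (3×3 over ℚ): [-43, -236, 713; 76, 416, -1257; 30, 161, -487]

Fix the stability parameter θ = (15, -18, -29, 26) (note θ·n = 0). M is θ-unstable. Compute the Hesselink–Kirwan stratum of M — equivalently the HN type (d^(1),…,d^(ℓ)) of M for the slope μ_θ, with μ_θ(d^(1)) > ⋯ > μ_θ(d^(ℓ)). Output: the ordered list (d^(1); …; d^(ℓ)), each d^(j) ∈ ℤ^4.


Barcode: M ≅ I[1,1], I[1,2], I[1,4], I[3,4]^2. HN layers by μ_θ (5 steps, strictly decreasing):
  μ^(1)=26; μ^(2)=15; μ^(3)=-3/2; μ^(4)=-32/3; μ^(5)=-29

((0, 0, 0, 3); (1, 0, 0, 0); (1, 1, 0, 0); (1, 1, 1, 0); (0, 0, 2, 0))


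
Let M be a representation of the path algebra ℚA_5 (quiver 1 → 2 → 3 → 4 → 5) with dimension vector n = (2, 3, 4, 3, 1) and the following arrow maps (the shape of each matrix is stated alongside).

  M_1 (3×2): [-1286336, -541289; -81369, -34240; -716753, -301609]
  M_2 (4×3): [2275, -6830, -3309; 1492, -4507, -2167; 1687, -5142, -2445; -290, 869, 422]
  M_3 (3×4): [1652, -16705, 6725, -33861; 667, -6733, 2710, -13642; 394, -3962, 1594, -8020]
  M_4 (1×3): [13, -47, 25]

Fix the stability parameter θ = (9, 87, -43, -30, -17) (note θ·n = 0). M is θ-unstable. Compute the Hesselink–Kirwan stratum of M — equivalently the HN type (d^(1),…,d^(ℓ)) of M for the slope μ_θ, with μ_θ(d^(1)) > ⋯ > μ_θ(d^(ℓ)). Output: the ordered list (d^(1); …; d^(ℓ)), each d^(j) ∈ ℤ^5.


Via rank(M_{q-1}∘⋯∘M_p): M ≅ I[1,4], I[1,5], I[2,4], I[3,3].
μ_θ-semistable layers: μ^(1)=23/4; μ^(2)=14/3; μ^(3)=6/5; μ^(4)=-43

((1, 1, 1, 1, 0); (0, 1, 1, 1, 0); (1, 1, 1, 1, 1); (0, 0, 1, 0, 0))


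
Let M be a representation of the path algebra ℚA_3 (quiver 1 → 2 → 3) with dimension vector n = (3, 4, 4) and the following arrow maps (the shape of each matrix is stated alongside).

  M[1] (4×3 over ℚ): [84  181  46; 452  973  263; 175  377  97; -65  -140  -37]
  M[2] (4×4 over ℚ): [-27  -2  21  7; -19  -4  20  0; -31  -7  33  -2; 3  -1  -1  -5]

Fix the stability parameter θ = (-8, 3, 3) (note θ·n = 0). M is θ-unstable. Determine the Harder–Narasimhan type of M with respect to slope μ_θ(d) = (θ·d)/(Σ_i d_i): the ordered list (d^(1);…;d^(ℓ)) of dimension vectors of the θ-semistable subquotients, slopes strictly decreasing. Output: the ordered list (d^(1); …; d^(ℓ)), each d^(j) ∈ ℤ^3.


Via rank(M_{q-1}∘⋯∘M_p): M ≅ I[1,3]^3, I[2,3].
μ_θ-semistable layers: μ^(1)=3; μ^(2)=-8

((0, 4, 4); (3, 0, 0))


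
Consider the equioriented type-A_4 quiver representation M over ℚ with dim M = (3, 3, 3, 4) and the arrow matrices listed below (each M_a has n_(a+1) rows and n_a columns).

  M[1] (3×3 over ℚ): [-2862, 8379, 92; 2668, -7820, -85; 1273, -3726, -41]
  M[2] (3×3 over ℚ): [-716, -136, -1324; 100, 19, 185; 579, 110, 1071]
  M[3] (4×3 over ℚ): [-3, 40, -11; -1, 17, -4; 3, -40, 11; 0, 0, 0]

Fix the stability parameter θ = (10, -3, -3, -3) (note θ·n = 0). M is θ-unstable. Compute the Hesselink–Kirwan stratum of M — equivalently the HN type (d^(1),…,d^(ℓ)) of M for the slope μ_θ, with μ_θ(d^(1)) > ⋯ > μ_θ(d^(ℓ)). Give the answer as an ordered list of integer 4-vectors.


Via rank(M_{q-1}∘⋯∘M_p): M ≅ I[1,2], I[1,4]^2, I[3,3], I[4,4]^2.
μ_θ-semistable layers: μ^(1)=7/2; μ^(2)=1/4; μ^(3)=-3

((1, 1, 0, 0); (2, 2, 2, 2); (0, 0, 1, 2))


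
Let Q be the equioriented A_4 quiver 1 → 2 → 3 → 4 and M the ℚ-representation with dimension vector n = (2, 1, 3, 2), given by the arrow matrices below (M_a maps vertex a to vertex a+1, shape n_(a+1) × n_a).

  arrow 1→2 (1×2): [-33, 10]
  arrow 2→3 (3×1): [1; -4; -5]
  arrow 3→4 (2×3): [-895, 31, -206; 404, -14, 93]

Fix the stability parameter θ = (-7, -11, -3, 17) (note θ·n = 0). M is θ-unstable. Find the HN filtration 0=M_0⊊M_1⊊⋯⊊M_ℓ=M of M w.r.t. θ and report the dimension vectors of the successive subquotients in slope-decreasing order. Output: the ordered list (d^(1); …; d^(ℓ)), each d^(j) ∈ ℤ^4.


Interval decomposition of M: I[1,1], I[1,4], I[3,3], I[3,4].
HN type (ℓ=4): μ^(1)=17; μ^(2)=-3; μ^(3)=-7; μ^(4)=-9

((0, 0, 0, 2); (0, 0, 3, 0); (1, 0, 0, 0); (1, 1, 0, 0))


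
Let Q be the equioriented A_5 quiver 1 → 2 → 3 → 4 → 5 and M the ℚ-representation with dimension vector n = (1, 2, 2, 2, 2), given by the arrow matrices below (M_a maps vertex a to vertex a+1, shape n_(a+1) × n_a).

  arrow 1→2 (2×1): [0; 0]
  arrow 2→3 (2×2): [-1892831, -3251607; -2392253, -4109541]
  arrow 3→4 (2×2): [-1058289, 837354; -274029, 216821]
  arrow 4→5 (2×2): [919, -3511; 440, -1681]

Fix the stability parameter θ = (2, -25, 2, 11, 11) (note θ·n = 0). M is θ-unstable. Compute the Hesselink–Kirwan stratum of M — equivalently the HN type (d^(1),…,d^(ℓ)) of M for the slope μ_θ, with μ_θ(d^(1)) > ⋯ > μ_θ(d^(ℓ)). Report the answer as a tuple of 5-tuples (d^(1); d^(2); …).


Barcode: M ≅ I[1,1], I[2,2], I[2,5], I[3,5]. HN layers by μ_θ (3 steps, strictly decreasing):
  μ^(1)=11; μ^(2)=2; μ^(3)=-25

((0, 0, 0, 2, 2); (1, 0, 2, 0, 0); (0, 2, 0, 0, 0))


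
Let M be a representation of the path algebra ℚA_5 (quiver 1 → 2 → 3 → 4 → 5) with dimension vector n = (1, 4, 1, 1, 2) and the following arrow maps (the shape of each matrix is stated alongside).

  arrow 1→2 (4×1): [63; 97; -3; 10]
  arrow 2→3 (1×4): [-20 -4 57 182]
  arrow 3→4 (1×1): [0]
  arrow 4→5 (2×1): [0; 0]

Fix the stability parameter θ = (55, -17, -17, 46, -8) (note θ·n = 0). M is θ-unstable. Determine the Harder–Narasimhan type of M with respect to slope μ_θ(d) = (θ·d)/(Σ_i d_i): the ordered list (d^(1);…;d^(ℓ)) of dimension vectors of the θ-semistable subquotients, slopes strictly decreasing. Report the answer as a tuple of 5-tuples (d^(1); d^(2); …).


Interval decomposition of M: I[1,3], I[2,2]^3, I[4,4], I[5,5]^2.
HN type (ℓ=4): μ^(1)=46; μ^(2)=7; μ^(3)=-8; μ^(4)=-17

((0, 0, 0, 1, 0); (1, 1, 1, 0, 0); (0, 0, 0, 0, 2); (0, 3, 0, 0, 0))


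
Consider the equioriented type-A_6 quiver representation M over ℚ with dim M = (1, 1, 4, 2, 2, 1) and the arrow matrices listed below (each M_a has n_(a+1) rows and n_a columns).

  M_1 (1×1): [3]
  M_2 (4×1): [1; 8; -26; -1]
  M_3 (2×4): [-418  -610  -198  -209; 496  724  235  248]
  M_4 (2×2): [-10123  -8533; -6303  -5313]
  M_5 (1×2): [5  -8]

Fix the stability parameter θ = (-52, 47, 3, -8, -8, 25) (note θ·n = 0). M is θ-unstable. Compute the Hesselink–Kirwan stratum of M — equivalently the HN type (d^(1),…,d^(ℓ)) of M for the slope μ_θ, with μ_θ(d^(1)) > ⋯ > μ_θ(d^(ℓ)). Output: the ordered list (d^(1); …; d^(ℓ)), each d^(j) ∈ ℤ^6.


Interval decomposition of M: I[1,6], I[3,3]^2, I[3,4], I[5,5].
HN type (ℓ=6): μ^(1)=25; μ^(2)=17/2; μ^(3)=3; μ^(4)=-5/2; μ^(5)=-8; μ^(6)=-52

((0, 0, 0, 0, 0, 1); (0, 1, 1, 1, 1, 0); (0, 0, 2, 0, 0, 0); (0, 0, 1, 1, 0, 0); (0, 0, 0, 0, 1, 0); (1, 0, 0, 0, 0, 0))


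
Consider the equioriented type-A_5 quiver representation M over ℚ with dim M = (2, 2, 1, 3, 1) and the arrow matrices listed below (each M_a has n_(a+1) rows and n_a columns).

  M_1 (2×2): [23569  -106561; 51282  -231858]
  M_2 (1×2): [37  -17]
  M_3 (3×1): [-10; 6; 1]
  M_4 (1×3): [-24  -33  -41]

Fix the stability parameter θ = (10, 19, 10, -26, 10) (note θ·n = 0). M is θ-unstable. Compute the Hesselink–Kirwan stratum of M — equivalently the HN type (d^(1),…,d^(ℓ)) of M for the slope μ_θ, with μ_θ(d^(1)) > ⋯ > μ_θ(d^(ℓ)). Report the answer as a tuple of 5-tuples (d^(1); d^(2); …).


Via rank(M_{q-1}∘⋯∘M_p): M ≅ I[1,1], I[1,5], I[2,2], I[4,4]^2.
μ_θ-semistable layers: μ^(1)=19; μ^(2)=10; μ^(3)=13/4; μ^(4)=-26

((0, 1, 0, 0, 0); (1, 0, 0, 0, 1); (1, 1, 1, 1, 0); (0, 0, 0, 2, 0))


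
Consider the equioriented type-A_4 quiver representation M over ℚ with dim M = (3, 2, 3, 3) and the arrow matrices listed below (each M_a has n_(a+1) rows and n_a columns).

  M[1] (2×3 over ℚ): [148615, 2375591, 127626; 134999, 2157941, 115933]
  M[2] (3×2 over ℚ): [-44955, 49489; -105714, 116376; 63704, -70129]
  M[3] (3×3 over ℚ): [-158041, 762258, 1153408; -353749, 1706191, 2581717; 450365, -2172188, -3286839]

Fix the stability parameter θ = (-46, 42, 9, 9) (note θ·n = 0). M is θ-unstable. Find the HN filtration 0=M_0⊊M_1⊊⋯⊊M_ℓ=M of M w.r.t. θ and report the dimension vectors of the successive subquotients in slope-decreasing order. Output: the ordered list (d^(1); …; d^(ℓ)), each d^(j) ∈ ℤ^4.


Barcode: M ≅ I[1,1], I[1,4]^2, I[3,4]. HN layers by μ_θ (3 steps, strictly decreasing):
  μ^(1)=20; μ^(2)=9; μ^(3)=-46

((0, 2, 2, 2); (0, 0, 1, 1); (3, 0, 0, 0))


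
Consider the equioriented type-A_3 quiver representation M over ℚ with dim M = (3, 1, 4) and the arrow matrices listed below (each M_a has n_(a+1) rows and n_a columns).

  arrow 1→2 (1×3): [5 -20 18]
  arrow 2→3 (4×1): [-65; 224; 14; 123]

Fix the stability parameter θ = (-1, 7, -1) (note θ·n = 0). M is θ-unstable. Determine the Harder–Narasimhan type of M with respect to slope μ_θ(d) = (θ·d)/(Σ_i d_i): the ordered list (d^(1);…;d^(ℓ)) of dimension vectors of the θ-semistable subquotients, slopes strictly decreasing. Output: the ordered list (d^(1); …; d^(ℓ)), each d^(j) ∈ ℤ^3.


Barcode: M ≅ I[1,1]^2, I[1,3], I[3,3]^3. HN layers by μ_θ (2 steps, strictly decreasing):
  μ^(1)=3; μ^(2)=-1

((0, 1, 1); (3, 0, 3))


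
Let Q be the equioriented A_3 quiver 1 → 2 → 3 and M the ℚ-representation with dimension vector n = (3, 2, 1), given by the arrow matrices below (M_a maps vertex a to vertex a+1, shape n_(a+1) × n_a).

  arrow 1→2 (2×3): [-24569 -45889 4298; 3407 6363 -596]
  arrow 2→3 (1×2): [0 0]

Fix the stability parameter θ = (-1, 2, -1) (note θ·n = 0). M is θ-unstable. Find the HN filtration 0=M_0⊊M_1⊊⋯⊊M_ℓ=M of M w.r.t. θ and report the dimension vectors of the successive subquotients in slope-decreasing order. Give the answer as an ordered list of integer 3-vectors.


Barcode: M ≅ I[1,1], I[1,2]^2, I[3,3]. HN layers by μ_θ (2 steps, strictly decreasing):
  μ^(1)=2; μ^(2)=-1

((0, 2, 0); (3, 0, 1))


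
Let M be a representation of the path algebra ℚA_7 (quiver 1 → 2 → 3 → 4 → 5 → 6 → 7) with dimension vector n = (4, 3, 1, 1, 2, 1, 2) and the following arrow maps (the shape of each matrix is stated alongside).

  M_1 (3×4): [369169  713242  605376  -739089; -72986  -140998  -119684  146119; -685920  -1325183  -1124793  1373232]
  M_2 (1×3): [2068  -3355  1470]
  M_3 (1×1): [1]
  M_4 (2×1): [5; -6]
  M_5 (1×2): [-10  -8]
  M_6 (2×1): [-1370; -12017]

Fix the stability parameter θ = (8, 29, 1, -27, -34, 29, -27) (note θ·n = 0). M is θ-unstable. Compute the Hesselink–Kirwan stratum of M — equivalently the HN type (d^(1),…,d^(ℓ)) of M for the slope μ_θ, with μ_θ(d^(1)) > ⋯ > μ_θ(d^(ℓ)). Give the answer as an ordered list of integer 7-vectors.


Barcode: M ≅ I[1,1], I[1,2]^2, I[1,7], I[5,5], I[7,7]. HN layers by μ_θ (6 steps, strictly decreasing):
  μ^(1)=29; μ^(2)=8; μ^(3)=1; μ^(4)=-23/5; μ^(5)=-27; μ^(6)=-34

((0, 2, 0, 0, 0, 0, 0); (3, 0, 0, 0, 0, 0, 0); (0, 0, 0, 0, 0, 1, 1); (1, 1, 1, 1, 1, 0, 0); (0, 0, 0, 0, 0, 0, 1); (0, 0, 0, 0, 1, 0, 0))


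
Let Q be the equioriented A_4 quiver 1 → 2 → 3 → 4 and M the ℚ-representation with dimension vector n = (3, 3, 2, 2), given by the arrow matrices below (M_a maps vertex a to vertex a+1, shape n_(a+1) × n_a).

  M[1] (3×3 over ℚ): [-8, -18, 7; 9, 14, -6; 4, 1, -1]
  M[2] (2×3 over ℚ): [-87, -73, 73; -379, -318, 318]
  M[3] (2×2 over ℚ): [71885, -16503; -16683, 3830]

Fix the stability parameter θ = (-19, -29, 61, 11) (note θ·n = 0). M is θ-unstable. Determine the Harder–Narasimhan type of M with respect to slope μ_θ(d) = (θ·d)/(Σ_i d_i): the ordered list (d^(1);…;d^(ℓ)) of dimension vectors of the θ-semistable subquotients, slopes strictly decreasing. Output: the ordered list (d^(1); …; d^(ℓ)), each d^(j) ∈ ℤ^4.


Barcode: M ≅ I[1,2], I[1,4]^2. HN layers by μ_θ (2 steps, strictly decreasing):
  μ^(1)=36; μ^(2)=-24

((0, 0, 2, 2); (3, 3, 0, 0))


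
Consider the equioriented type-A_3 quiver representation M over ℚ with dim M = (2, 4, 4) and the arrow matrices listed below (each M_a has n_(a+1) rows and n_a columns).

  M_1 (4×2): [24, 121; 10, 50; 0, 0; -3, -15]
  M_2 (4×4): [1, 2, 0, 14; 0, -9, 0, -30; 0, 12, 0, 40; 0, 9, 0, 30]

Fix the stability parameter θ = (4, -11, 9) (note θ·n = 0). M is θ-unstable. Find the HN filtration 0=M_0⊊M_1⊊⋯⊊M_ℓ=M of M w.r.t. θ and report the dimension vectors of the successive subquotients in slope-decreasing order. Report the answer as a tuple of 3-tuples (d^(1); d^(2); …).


Barcode: M ≅ I[1,2], I[1,3], I[2,2], I[2,3], I[3,3]^2. HN layers by μ_θ (3 steps, strictly decreasing):
  μ^(1)=9; μ^(2)=-7/2; μ^(3)=-11

((0, 0, 4); (2, 2, 0); (0, 2, 0))


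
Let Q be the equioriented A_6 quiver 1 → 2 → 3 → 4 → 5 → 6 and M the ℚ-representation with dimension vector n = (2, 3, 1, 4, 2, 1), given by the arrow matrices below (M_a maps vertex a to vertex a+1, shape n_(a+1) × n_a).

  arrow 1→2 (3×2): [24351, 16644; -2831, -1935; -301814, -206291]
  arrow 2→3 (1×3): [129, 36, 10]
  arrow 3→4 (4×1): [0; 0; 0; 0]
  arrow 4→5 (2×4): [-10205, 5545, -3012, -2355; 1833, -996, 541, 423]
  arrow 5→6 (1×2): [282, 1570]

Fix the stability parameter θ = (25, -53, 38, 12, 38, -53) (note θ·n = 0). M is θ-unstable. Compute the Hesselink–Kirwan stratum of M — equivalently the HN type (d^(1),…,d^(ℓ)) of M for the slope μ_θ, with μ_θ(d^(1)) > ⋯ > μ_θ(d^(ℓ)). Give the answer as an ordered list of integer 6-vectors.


Via rank(M_{q-1}∘⋯∘M_p): M ≅ I[1,2], I[1,3], I[2,2], I[4,4]^2, I[4,5], I[4,6].
μ_θ-semistable layers: μ^(1)=38; μ^(2)=12; μ^(3)=-1; μ^(4)=-14; μ^(5)=-53

((0, 0, 1, 0, 1, 0); (0, 0, 0, 3, 0, 0); (0, 0, 0, 1, 1, 1); (2, 2, 0, 0, 0, 0); (0, 1, 0, 0, 0, 0))


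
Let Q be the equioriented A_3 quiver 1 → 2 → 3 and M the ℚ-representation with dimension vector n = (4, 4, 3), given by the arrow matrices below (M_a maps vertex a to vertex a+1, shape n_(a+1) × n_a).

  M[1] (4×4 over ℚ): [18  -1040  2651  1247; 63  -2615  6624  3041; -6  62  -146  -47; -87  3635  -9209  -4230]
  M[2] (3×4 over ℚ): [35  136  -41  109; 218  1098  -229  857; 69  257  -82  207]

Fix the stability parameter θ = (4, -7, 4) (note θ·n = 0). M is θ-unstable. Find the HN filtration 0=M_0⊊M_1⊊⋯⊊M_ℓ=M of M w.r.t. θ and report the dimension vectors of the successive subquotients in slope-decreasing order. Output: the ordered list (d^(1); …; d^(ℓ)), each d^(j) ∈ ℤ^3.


Interval decomposition of M: I[1,2], I[1,3]^3.
HN type (ℓ=2): μ^(1)=4; μ^(2)=-3/2

((0, 0, 3); (4, 4, 0))


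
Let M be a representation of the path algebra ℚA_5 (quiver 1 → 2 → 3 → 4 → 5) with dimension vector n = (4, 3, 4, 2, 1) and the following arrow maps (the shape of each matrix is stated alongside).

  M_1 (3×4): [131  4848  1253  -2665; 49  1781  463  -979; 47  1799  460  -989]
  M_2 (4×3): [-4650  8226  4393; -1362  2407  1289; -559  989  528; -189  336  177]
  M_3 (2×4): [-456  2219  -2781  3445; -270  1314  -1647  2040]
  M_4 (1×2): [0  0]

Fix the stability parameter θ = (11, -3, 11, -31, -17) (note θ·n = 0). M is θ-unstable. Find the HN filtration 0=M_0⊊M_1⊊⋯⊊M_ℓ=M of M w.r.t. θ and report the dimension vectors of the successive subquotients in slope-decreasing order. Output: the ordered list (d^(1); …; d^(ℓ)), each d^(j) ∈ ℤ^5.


Interval decomposition of M: I[1,1], I[1,3]^2, I[1,4], I[3,4], I[5,5].
HN type (ℓ=5): μ^(1)=11; μ^(2)=4; μ^(3)=-3; μ^(4)=-10; μ^(5)=-17

((1, 0, 2, 0, 0); (2, 2, 0, 0, 0); (1, 1, 1, 1, 0); (0, 0, 1, 1, 0); (0, 0, 0, 0, 1))


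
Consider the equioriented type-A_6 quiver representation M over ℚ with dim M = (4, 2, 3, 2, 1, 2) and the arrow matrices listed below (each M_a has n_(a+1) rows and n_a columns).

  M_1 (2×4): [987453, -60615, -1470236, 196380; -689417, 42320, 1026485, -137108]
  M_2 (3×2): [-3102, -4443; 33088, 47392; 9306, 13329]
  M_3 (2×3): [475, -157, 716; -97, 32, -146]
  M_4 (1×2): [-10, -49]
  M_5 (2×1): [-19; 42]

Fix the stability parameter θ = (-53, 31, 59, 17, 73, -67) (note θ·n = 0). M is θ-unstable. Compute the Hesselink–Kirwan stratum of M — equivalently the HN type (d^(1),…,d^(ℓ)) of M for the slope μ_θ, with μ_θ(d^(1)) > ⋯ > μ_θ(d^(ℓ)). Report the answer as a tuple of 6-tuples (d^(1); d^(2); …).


Barcode: M ≅ I[1,1]^2, I[1,2], I[1,6], I[3,3], I[3,4], I[6,6]. HN layers by μ_θ (6 steps, strictly decreasing):
  μ^(1)=59; μ^(2)=38; μ^(3)=31; μ^(4)=113/5; μ^(5)=-53; μ^(6)=-67

((0, 0, 1, 0, 0, 0); (0, 0, 1, 1, 0, 0); (0, 1, 0, 0, 0, 0); (0, 1, 1, 1, 1, 1); (4, 0, 0, 0, 0, 0); (0, 0, 0, 0, 0, 1))


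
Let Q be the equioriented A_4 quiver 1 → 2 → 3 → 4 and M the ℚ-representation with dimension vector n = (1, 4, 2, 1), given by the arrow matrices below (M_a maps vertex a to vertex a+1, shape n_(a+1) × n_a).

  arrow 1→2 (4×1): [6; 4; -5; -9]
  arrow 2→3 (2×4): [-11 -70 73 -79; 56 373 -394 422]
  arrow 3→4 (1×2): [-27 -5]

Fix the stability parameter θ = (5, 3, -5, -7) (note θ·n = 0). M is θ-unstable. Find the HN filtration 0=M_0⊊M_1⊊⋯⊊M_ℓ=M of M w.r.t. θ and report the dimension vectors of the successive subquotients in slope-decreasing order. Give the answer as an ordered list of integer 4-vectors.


Via rank(M_{q-1}∘⋯∘M_p): M ≅ I[1,2], I[2,2], I[2,3], I[2,4].
μ_θ-semistable layers: μ^(1)=4; μ^(2)=3; μ^(3)=-1; μ^(4)=-3

((1, 1, 0, 0); (0, 1, 0, 0); (0, 1, 1, 0); (0, 1, 1, 1))


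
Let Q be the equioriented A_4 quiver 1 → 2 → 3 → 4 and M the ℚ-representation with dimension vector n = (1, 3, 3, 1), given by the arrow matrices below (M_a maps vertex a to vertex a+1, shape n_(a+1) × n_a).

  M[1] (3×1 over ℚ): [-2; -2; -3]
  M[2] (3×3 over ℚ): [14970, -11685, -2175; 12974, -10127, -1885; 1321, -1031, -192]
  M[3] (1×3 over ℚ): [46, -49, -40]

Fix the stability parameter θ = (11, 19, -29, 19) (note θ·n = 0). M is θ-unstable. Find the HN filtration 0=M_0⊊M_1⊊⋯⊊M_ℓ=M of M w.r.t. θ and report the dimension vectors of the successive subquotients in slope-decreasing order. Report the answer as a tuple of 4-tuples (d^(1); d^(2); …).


Barcode: M ≅ I[1,4], I[2,2], I[2,3], I[3,3]. HN layers by μ_θ (4 steps, strictly decreasing):
  μ^(1)=19; μ^(2)=1/3; μ^(3)=-5; μ^(4)=-29

((0, 1, 0, 1); (1, 1, 1, 0); (0, 1, 1, 0); (0, 0, 1, 0))


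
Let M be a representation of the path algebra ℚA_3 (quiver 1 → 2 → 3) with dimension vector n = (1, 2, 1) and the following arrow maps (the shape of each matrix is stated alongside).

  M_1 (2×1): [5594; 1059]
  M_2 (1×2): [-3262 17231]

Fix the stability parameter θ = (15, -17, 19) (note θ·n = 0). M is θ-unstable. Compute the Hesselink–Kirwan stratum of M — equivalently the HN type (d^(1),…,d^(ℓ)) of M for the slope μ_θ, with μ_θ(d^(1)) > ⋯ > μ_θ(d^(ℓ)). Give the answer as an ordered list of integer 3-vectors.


Via rank(M_{q-1}∘⋯∘M_p): M ≅ I[1,3], I[2,2].
μ_θ-semistable layers: μ^(1)=19; μ^(2)=-1; μ^(3)=-17

((0, 0, 1); (1, 1, 0); (0, 1, 0))


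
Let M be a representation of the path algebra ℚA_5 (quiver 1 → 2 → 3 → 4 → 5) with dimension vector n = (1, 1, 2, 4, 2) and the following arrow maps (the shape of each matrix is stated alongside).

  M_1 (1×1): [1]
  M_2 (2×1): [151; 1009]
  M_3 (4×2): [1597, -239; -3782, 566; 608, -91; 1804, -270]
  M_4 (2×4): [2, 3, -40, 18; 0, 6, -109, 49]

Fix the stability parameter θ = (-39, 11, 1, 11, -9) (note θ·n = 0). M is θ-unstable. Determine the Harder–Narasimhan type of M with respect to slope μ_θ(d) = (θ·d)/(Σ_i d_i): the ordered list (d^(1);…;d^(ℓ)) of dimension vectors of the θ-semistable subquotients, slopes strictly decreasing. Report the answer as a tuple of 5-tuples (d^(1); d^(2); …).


Interval decomposition of M: I[1,5], I[3,4], I[4,4], I[4,5].
HN type (ℓ=4): μ^(1)=11; μ^(2)=7/2; μ^(3)=1; μ^(4)=-39

((0, 0, 0, 2, 0); (0, 1, 1, 1, 1); (0, 0, 1, 1, 1); (1, 0, 0, 0, 0))


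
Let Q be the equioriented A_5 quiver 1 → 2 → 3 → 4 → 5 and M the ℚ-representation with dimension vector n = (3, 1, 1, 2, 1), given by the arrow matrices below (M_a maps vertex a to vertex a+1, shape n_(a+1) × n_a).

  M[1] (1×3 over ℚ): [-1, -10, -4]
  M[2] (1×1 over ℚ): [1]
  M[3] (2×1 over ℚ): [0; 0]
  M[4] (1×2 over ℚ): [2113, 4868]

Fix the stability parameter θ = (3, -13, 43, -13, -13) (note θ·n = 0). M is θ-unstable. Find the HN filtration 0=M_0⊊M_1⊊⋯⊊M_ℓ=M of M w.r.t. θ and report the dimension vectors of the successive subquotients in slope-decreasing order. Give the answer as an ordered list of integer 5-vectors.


Barcode: M ≅ I[1,1]^2, I[1,3], I[4,4], I[4,5]. HN layers by μ_θ (4 steps, strictly decreasing):
  μ^(1)=43; μ^(2)=3; μ^(3)=-5; μ^(4)=-13

((0, 0, 1, 0, 0); (2, 0, 0, 0, 0); (1, 1, 0, 0, 0); (0, 0, 0, 2, 1))


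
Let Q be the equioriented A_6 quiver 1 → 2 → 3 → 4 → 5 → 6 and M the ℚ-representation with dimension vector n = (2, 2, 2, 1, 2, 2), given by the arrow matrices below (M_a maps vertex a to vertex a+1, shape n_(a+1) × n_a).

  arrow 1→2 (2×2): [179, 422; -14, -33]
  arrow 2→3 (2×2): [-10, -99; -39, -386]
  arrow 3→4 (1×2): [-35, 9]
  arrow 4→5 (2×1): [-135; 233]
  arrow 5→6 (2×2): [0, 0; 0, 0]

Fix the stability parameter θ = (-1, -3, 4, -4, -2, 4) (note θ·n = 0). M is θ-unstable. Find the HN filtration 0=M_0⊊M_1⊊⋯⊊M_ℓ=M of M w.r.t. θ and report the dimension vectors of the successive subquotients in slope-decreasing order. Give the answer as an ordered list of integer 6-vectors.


Barcode: M ≅ I[1,3], I[1,5], I[5,5], I[6,6]^2. HN layers by μ_θ (3 steps, strictly decreasing):
  μ^(1)=4; μ^(2)=-2/3; μ^(3)=-2

((0, 0, 1, 0, 0, 2); (0, 0, 1, 1, 1, 0); (2, 2, 0, 0, 1, 0))


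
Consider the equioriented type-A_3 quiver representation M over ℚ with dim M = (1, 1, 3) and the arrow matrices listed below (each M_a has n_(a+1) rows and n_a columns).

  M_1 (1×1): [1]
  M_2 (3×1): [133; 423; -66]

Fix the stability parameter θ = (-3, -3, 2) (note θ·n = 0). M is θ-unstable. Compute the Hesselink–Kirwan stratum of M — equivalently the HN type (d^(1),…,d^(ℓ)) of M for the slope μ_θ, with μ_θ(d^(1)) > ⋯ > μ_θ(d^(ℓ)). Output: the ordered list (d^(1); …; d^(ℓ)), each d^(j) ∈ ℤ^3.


Barcode: M ≅ I[1,3], I[3,3]^2. HN layers by μ_θ (2 steps, strictly decreasing):
  μ^(1)=2; μ^(2)=-3

((0, 0, 3); (1, 1, 0))


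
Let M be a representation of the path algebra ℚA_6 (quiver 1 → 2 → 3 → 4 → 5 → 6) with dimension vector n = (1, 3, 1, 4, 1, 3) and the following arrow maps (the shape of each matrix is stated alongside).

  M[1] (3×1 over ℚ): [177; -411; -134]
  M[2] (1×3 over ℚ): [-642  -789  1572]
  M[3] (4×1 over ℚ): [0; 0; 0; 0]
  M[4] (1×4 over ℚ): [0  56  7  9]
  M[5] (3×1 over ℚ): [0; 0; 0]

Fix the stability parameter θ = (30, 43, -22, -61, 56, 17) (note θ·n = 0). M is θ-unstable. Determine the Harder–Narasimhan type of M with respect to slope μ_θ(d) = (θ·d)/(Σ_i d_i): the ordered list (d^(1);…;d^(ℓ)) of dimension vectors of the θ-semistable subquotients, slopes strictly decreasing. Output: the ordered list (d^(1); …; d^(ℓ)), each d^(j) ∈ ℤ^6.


Via rank(M_{q-1}∘⋯∘M_p): M ≅ I[1,3], I[2,2]^2, I[4,4]^3, I[4,5], I[6,6]^3.
μ_θ-semistable layers: μ^(1)=56; μ^(2)=43; μ^(3)=17; μ^(4)=-61

((0, 0, 0, 0, 1, 0); (0, 2, 0, 0, 0, 0); (1, 1, 1, 0, 0, 3); (0, 0, 0, 4, 0, 0))


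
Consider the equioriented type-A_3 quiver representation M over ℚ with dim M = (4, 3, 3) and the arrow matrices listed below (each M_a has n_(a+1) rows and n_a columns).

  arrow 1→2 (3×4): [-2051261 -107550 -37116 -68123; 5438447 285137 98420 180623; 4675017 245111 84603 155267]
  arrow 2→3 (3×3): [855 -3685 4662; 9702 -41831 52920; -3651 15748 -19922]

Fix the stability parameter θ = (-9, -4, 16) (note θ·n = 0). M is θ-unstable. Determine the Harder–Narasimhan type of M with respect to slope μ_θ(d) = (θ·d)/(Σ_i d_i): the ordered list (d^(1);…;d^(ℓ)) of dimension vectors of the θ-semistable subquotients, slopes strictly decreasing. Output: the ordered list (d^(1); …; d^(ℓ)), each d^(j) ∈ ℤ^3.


Interval decomposition of M: I[1,1], I[1,2], I[1,3]^2, I[3,3].
HN type (ℓ=3): μ^(1)=16; μ^(2)=-4; μ^(3)=-9

((0, 0, 3); (0, 3, 0); (4, 0, 0))


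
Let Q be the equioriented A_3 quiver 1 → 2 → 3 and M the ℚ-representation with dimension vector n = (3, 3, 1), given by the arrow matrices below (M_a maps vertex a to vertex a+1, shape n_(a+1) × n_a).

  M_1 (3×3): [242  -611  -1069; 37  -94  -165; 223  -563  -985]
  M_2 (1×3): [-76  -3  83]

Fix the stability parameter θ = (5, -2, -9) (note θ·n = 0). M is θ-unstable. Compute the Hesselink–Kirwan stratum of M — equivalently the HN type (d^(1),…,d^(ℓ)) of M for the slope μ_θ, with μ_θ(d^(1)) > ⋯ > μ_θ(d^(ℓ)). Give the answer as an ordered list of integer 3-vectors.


Via rank(M_{q-1}∘⋯∘M_p): M ≅ I[1,2]^2, I[1,3].
μ_θ-semistable layers: μ^(1)=3/2; μ^(2)=-2

((2, 2, 0); (1, 1, 1))


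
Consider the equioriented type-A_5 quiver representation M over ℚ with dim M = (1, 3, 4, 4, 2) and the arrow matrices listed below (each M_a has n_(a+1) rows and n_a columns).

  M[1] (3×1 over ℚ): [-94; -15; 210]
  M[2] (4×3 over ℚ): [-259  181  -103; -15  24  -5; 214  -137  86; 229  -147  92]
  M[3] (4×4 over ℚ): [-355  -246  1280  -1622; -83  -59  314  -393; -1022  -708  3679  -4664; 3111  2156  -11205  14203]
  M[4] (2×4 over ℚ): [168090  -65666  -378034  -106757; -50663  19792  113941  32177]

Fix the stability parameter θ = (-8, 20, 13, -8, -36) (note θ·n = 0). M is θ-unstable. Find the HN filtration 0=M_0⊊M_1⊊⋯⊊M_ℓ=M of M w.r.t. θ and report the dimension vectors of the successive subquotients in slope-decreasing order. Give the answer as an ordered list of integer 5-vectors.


Interval decomposition of M: I[1,5], I[2,4], I[2,5], I[3,4].
HN type (ℓ=4): μ^(1)=25/3; μ^(2)=5/2; μ^(3)=-11/4; μ^(4)=-8

((0, 1, 1, 1, 0); (0, 0, 1, 1, 0); (0, 2, 2, 2, 2); (1, 0, 0, 0, 0))
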